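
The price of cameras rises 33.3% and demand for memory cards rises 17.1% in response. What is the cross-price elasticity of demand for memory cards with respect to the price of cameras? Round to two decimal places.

0.51

ε = (%ΔQ of memory cards) / (%ΔP of cameras) = (17.1%) / (33.3%) ≈ 0.51.
Positive cross-price elasticity: substitutes.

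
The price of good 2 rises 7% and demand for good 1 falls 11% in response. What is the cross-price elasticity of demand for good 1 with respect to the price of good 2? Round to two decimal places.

-1.57

ε = (%ΔQ of good 1) / (%ΔP of good 2) = (-11%) / (7%) ≈ -1.57.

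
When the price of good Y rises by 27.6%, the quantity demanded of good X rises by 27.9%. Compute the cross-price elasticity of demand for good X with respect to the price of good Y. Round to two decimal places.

1.01

ε = (%ΔQ of good X) / (%ΔP of good Y) = (27.9%) / (27.6%) ≈ 1.01.
Positive cross-price elasticity: substitutes.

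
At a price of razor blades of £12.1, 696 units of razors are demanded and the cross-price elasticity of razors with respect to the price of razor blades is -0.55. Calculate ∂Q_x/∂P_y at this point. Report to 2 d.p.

ε = (∂Q_x/∂P_y)·(P_y/Q_x) ⇒ ∂Q_x/∂P_y = ε·Q_x/P_y = -0.55 × 696/12.1 ≈ -31.64.

-31.64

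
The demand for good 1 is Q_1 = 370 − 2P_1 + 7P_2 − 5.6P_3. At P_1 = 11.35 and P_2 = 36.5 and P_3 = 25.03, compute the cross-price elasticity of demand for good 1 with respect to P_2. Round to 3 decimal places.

At P_1 = 11.35 and P_2 = 36.5 and P_3 = 25.03: Q_1 = 462.632.
∂Q_1/∂P_2 = 7.
ε = (∂Q_1/∂P_2)(P_2/Q_1) = 7 × (36.5/462.632) ≈ 0.552.
Since ε > 0, good 1 and good 2 are substitutes.

0.552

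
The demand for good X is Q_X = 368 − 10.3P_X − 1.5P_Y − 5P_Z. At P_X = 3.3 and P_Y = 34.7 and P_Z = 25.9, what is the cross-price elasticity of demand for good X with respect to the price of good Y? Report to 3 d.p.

At P_X = 3.3 and P_Y = 34.7 and P_Z = 25.9: Q_X = 152.46.
∂Q_X/∂P_Y = -1.5.
ε = (∂Q_X/∂P_Y)(P_Y/Q_X) = -1.5 × (34.7/152.46) ≈ -0.341.

-0.341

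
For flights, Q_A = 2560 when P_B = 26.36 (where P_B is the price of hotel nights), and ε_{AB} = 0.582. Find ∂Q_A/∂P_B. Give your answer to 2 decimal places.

ε = (∂Q_A/∂P_B)·(P_B/Q_A) ⇒ ∂Q_A/∂P_B = ε·Q_A/P_B = 0.582 × 2560/26.36 ≈ 56.52.

56.52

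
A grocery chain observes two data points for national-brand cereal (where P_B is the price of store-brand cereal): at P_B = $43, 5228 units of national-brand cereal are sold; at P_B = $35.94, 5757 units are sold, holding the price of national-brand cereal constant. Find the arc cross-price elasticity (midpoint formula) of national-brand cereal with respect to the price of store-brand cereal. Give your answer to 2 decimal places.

-0.54

ΔQ_A = 5757 − 5228 = 529; ΔP_B = 35.94 − 43 = -7.06.
Midpoints: Q̄_A = 5492.5, P̄_B = 39.47.
ε = (ΔQ_A/Q̄_A)/(ΔP_B/P̄_B) = (529/5492.5)/(-7.06/39.47) ≈ -0.54.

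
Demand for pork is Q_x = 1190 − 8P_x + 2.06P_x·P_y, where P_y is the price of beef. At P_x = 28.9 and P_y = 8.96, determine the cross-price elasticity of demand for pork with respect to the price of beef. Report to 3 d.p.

0.357

At P_x = 28.9 and P_y = 8.96: Q_x = 1492.225.
∂Q_x/∂P_y = 2.06P_x = 2.06(28.9) = 59.5340.
ε = (∂Q_x/∂P_y)(P_y/Q_x) = 59.5340 × (8.96/1492.225) ≈ 0.357.
ε > 0: substitutes.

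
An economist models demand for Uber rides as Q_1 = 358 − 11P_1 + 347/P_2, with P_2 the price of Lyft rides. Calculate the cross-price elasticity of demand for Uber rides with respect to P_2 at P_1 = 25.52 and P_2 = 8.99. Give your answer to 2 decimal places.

-0.33

At P_1 = 25.52 and P_2 = 8.99: Q_1 = 115.878.
∂Q_1/∂P_2 = −347/P_2² = -4.2935.
ε = (∂Q_1/∂P_2)(P_2/Q_1) = -4.2935 × (8.99/115.878) ≈ -0.33.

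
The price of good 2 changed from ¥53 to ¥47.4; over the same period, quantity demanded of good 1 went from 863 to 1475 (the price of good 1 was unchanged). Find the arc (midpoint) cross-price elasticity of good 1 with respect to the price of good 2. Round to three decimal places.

-4.693

ΔQ_1 = 1475 − 863 = 612; ΔP_2 = 47.4 − 53 = -5.6.
Midpoints: Q̄_1 = 1169.0, P̄_2 = 50.20.
ε = (ΔQ_1/Q̄_1)/(ΔP_2/P̄_2) = (612/1169.0)/(-5.6/50.20) ≈ -4.693.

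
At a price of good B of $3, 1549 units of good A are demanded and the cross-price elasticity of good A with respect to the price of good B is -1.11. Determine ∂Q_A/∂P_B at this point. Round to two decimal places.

-573.13

ε = (∂Q_A/∂P_B)·(P_B/Q_A) ⇒ ∂Q_A/∂P_B = ε·Q_A/P_B = -1.11 × 1549/3 ≈ -573.13.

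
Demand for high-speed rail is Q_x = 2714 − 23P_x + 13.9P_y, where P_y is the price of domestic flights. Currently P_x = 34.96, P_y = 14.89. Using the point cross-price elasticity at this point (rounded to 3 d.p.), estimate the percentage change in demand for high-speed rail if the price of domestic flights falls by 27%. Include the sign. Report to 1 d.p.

-2.6%

At P_x = 34.96, P_y = 14.89: Q_x = 2116.891.
∂Q_x/∂P_y = 13.9.
ε = (∂Q_x/∂P_y)(P_y/Q_x) = 13.9000 × 14.89/2116.891 ≈ 0.098.
%ΔQ_x ≈ ε × %ΔP_y = 0.098 × (-27%) = -2.6%.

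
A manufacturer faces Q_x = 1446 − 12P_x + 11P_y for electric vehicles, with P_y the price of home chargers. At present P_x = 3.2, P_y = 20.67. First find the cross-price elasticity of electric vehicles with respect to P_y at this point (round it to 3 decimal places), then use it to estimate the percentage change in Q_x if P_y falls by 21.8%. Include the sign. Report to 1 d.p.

-3.0%

At P_x = 3.2, P_y = 20.67: Q_x = 1634.97.
∂Q_x/∂P_y = 11.
ε = (∂Q_x/∂P_y)(P_y/Q_x) = 11.0000 × 20.67/1634.97 ≈ 0.139.
%ΔQ_x ≈ ε × %ΔP_y = 0.139 × (-21.8%) = -3.0%.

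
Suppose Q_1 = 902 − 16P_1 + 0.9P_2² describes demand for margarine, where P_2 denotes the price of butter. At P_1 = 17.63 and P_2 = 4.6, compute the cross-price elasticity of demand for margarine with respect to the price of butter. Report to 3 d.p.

At P_1 = 17.63 and P_2 = 4.6: Q_1 = 638.964.
∂Q_1/∂P_2 = 1.8P_2 = 1.8(4.6) = 8.2800.
ε = (∂Q_1/∂P_2)(P_2/Q_1) = 8.2800 × (4.6/638.964) ≈ 0.060.
ε > 0: substitutes.

0.060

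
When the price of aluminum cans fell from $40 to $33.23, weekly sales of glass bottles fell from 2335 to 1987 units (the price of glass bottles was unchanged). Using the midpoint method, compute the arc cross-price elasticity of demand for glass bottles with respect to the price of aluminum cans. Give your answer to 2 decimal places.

0.87

ΔQ_A = 1987 − 2335 = -348; ΔP_B = 33.23 − 40 = -6.77.
Midpoints: Q̄_A = 2161.0, P̄_B = 36.61.
ε = (ΔQ_A/Q̄_A)/(ΔP_B/P̄_B) = (-348/2161.0)/(-6.77/36.61) ≈ 0.87.
ε > 0: glass bottles and aluminum cans are substitutes.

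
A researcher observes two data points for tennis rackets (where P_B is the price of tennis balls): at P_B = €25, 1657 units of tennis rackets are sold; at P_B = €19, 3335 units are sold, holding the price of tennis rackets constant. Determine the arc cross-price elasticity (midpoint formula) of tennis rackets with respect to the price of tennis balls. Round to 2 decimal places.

-2.47

ΔQ_A = 3335 − 1657 = 1678; ΔP_B = 19 − 25 = -6.
Midpoints: Q̄_A = 2496.0, P̄_B = 22.00.
ε = (ΔQ_A/Q̄_A)/(ΔP_B/P̄_B) = (1678/2496.0)/(-6/22.00) ≈ -2.47.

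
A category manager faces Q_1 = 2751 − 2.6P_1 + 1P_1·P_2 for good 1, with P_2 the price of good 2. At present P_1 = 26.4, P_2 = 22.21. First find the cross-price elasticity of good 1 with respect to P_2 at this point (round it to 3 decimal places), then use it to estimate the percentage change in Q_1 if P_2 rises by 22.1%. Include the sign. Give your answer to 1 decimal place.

At P_1 = 26.4, P_2 = 22.21: Q_1 = 3268.704.
∂Q_1/∂P_2 = 1P_1 = 26.4000.
ε = (∂Q_1/∂P_2)(P_2/Q_1) = 26.4000 × 22.21/3268.704 ≈ 0.179.
%ΔQ_1 ≈ ε × %ΔP_2 = 0.179 × (22.1%) = 4.0%.

4.0%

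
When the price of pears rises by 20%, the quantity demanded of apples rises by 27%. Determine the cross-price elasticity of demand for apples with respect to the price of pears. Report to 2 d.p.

ε = (%ΔQ of apples) / (%ΔP of pears) = (27%) / (20%) ≈ 1.35.
Positive cross-price elasticity: substitutes.

1.35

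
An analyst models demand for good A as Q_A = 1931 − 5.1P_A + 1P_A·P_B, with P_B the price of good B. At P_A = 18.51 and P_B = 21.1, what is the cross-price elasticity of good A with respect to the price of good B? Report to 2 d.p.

0.18

At P_A = 18.51 and P_B = 21.1: Q_A = 2227.16.
∂Q_A/∂P_B = 1P_A = 1(18.51) = 18.5100.
ε = (∂Q_A/∂P_B)(P_B/Q_A) = 18.5100 × (21.1/2227.16) ≈ 0.18.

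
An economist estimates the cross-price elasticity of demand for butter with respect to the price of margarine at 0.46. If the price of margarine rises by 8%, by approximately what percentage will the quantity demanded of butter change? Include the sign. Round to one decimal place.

3.7%

%ΔQ ≈ ε × %ΔP of margarine = 0.46 × (8%) = 3.7%.
Demand for butter rises by about 3.7%.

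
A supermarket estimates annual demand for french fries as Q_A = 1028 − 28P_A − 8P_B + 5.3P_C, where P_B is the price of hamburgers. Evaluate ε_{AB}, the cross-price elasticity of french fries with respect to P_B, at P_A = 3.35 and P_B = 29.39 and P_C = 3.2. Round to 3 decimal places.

-0.328

At P_A = 3.35 and P_B = 29.39 and P_C = 3.2: Q_A = 716.04.
∂Q_A/∂P_B = -8.
ε = (∂Q_A/∂P_B)(P_B/Q_A) = -8 × (29.39/716.04) ≈ -0.328.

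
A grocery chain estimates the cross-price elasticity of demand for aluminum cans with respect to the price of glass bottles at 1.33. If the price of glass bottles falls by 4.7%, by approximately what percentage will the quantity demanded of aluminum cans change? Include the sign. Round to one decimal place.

-6.3%

%ΔQ ≈ ε × %ΔP of glass bottles = 1.33 × (-4.7%) = -6.3%.
Demand for aluminum cans falls by about 6.3%.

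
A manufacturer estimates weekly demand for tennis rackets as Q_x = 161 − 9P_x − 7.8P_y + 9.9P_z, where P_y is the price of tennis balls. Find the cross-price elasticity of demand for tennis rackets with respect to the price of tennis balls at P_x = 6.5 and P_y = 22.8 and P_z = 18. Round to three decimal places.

-1.729

At P_x = 6.5 and P_y = 22.8 and P_z = 18: Q_x = 102.86.
∂Q_x/∂P_y = -7.8.
ε = (∂Q_x/∂P_y)(P_y/Q_x) = -7.8 × (22.8/102.86) ≈ -1.729.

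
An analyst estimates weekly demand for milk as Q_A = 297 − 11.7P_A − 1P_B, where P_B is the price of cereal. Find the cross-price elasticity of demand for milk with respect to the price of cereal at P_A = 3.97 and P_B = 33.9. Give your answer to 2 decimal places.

At P_A = 3.97 and P_B = 33.9: Q_A = 216.651.
∂Q_A/∂P_B = -1.
ε = (∂Q_A/∂P_B)(P_B/Q_A) = -1 × (33.9/216.651) ≈ -0.16.

-0.16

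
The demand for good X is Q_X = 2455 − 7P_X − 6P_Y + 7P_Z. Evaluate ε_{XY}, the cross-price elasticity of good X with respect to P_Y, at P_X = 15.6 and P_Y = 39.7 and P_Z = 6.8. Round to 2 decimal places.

At P_X = 15.6 and P_Y = 39.7 and P_Z = 6.8: Q_X = 2155.2.
∂Q_X/∂P_Y = -6.
ε = (∂Q_X/∂P_Y)(P_Y/Q_X) = -6 × (39.7/2155.2) ≈ -0.11.

-0.11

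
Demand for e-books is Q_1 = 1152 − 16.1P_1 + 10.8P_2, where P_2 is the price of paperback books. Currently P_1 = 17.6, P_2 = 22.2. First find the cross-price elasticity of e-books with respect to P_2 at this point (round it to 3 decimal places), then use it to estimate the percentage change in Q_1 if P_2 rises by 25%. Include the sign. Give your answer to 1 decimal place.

At P_1 = 17.6, P_2 = 22.2: Q_1 = 1108.4.
∂Q_1/∂P_2 = 10.8.
ε = (∂Q_1/∂P_2)(P_2/Q_1) = 10.8000 × 22.2/1108.4 ≈ 0.216.
%ΔQ_1 ≈ ε × %ΔP_2 = 0.216 × (25%) = 5.4%.

5.4%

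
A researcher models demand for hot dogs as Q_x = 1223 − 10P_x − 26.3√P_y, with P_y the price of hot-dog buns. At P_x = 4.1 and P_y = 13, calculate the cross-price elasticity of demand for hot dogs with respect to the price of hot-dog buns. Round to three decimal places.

At P_x = 4.1 and P_y = 13: Q_x = 1087.174.
∂Q_x/∂P_y = -26.3/(2√P_y) = -26.3/(2√13) = -3.6472.
ε = (∂Q_x/∂P_y)(P_y/Q_x) = -3.6472 × (13/1087.174) ≈ -0.044.
ε < 0: complements.

-0.044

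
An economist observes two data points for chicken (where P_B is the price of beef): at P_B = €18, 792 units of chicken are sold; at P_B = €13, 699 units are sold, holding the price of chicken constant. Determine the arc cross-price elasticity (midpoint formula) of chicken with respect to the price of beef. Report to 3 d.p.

ΔQ_A = 699 − 792 = -93; ΔP_B = 13 − 18 = -5.
Midpoints: Q̄_A = 745.5, P̄_B = 15.50.
ε = (ΔQ_A/Q̄_A)/(ΔP_B/P̄_B) = (-93/745.5)/(-5/15.50) ≈ 0.387.

0.387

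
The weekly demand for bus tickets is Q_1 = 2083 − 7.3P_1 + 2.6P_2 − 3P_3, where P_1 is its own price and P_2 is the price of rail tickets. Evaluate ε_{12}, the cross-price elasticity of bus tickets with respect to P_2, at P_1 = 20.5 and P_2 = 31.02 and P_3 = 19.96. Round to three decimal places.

0.041

At P_1 = 20.5 and P_2 = 31.02 and P_3 = 19.96: Q_1 = 1954.122.
∂Q_1/∂P_2 = 2.6.
ε = (∂Q_1/∂P_2)(P_2/Q_1) = 2.6 × (31.02/1954.122) ≈ 0.041.
Since ε > 0, bus tickets and rail tickets are substitutes.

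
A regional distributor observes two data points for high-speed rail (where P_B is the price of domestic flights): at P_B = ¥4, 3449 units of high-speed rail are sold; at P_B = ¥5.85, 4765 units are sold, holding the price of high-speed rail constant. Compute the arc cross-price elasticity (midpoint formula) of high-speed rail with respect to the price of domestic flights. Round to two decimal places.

0.85

ΔQ_A = 4765 − 3449 = 1316; ΔP_B = 5.85 − 4 = 1.85.
Midpoints: Q̄_A = 4107.0, P̄_B = 4.92.
ε = (ΔQ_A/Q̄_A)/(ΔP_B/P̄_B) = (1316/4107.0)/(1.85/4.92) ≈ 0.85.
ε > 0: high-speed rail and domestic flights are substitutes.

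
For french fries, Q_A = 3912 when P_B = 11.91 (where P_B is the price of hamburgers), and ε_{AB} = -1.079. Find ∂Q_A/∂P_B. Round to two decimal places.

ε = (∂Q_A/∂P_B)·(P_B/Q_A) ⇒ ∂Q_A/∂P_B = ε·Q_A/P_B = -1.079 × 3912/11.91 ≈ -354.41.

-354.41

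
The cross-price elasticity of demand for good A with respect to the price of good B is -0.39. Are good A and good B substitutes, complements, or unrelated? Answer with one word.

complements

ε = -0.39 < 0, so a higher price of good B lowers demand for good A: complements.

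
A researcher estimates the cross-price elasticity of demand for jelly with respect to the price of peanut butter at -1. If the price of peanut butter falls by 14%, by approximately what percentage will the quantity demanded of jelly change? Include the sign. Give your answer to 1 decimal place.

14.0%

%ΔQ ≈ ε × %ΔP of peanut butter = -1 × (-14%) = 14.0%.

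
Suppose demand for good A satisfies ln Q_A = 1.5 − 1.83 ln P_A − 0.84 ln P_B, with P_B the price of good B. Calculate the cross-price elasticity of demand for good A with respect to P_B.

-0.84

In a log-linear (constant-elasticity) demand function, the coefficient on ln P_B is the cross-price elasticity.
ε = -0.84. Negative, so good A and good B are complements.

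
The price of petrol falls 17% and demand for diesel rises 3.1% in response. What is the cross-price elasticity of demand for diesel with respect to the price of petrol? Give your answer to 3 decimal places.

ε = (%ΔQ of diesel) / (%ΔP of petrol) = (3.1%) / (-17%) ≈ -0.182.
Negative cross-price elasticity: complements.

-0.182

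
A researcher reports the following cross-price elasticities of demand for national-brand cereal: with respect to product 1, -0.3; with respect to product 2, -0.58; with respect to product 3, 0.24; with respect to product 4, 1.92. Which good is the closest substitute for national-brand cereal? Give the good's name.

product 4

Substitutes have ε > 0. Among the positive values, 1.92 (product 4) is largest.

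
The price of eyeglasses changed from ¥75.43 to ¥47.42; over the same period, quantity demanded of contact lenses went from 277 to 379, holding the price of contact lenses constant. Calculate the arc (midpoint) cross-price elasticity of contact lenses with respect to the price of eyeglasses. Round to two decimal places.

ΔQ_A = 379 − 277 = 102; ΔP_B = 47.42 − 75.43 = -28.01.
Midpoints: Q̄_A = 328.0, P̄_B = 61.43.
ε = (ΔQ_A/Q̄_A)/(ΔP_B/P̄_B) = (102/328.0)/(-28.01/61.43) ≈ -0.68.
ε < 0: contact lenses and eyeglasses are complements.

-0.68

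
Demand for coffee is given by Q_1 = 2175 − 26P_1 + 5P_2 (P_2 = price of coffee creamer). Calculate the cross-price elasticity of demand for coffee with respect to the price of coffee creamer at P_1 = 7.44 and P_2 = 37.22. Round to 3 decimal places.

0.086

At P_1 = 7.44 and P_2 = 37.22: Q_1 = 2167.66.
∂Q_1/∂P_2 = 5.
ε = (∂Q_1/∂P_2)(P_2/Q_1) = 5 × (37.22/2167.66) ≈ 0.086.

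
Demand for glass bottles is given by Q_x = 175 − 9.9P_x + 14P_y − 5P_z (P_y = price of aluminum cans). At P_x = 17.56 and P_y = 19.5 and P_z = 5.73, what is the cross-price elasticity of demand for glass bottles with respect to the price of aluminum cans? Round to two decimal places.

1.11

At P_x = 17.56 and P_y = 19.5 and P_z = 5.73: Q_x = 245.506.
∂Q_x/∂P_y = 14.
ε = (∂Q_x/∂P_y)(P_y/Q_x) = 14 × (19.5/245.506) ≈ 1.11.
Since ε > 0, glass bottles and aluminum cans are substitutes.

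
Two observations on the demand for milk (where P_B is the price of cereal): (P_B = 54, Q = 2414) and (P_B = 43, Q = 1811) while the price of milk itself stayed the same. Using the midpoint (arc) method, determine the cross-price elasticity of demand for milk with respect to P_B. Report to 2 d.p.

1.26

ΔQ_A = 1811 − 2414 = -603; ΔP_B = 43 − 54 = -11.
Midpoints: Q̄_A = 2112.5, P̄_B = 48.50.
ε = (ΔQ_A/Q̄_A)/(ΔP_B/P̄_B) = (-603/2112.5)/(-11/48.50) ≈ 1.26.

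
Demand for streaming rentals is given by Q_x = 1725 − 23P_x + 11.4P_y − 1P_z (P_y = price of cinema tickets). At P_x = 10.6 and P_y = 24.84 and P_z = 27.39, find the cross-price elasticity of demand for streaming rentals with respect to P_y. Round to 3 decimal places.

0.163

At P_x = 10.6 and P_y = 24.84 and P_z = 27.39: Q_x = 1736.986.
∂Q_x/∂P_y = 11.4.
ε = (∂Q_x/∂P_y)(P_y/Q_x) = 11.4 × (24.84/1736.986) ≈ 0.163.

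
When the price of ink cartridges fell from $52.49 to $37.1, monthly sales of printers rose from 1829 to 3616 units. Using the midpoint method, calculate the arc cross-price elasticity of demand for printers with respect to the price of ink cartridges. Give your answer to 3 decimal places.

-1.911

ΔQ_A = 3616 − 1829 = 1787; ΔP_B = 37.1 − 52.49 = -15.39.
Midpoints: Q̄_A = 2722.5, P̄_B = 44.80.
ε = (ΔQ_A/Q̄_A)/(ΔP_B/P̄_B) = (1787/2722.5)/(-15.39/44.80) ≈ -1.911.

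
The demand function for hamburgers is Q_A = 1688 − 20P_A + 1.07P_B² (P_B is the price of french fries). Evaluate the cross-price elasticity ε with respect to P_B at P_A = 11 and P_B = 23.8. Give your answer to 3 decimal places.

0.584

At P_A = 11 and P_B = 23.8: Q_A = 2074.091.
∂Q_A/∂P_B = 2.14P_B = 2.14(23.8) = 50.9320.
ε = (∂Q_A/∂P_B)(P_B/Q_A) = 50.9320 × (23.8/2074.091) ≈ 0.584.
ε > 0: substitutes.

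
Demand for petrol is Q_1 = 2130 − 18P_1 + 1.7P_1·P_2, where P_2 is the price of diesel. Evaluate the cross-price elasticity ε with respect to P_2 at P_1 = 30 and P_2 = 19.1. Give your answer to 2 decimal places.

0.38

At P_1 = 30 and P_2 = 19.1: Q_1 = 2564.1.
∂Q_1/∂P_2 = 1.7P_1 = 1.7(30) = 51.0000.
ε = (∂Q_1/∂P_2)(P_2/Q_1) = 51.0000 × (19.1/2564.1) ≈ 0.38.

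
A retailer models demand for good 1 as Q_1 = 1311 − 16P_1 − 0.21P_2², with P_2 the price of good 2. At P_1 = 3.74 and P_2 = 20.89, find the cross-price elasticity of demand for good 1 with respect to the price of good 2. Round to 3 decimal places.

-0.158

At P_1 = 3.74 and P_2 = 20.89: Q_1 = 1159.518.
∂Q_1/∂P_2 = -0.42P_2 = -0.42(20.89) = -8.7738.
ε = (∂Q_1/∂P_2)(P_2/Q_1) = -8.7738 × (20.89/1159.518) ≈ -0.158.
ε < 0: complements.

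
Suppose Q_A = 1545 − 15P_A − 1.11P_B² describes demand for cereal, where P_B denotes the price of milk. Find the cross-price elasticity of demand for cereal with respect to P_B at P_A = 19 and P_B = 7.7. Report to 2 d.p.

At P_A = 19 and P_B = 7.7: Q_A = 1194.188.
∂Q_A/∂P_B = -2.22P_B = -2.22(7.7) = -17.0940.
ε = (∂Q_A/∂P_B)(P_B/Q_A) = -17.0940 × (7.7/1194.188) ≈ -0.11.
ε < 0: complements.

-0.11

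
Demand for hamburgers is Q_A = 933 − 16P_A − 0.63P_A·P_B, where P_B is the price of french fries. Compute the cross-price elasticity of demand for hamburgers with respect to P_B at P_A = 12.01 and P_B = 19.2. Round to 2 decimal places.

-0.24

At P_A = 12.01 and P_B = 19.2: Q_A = 595.567.
∂Q_A/∂P_B = -0.63P_A = -0.63(12.01) = -7.5663.
ε = (∂Q_A/∂P_B)(P_B/Q_A) = -7.5663 × (19.2/595.567) ≈ -0.24.
ε < 0: complements.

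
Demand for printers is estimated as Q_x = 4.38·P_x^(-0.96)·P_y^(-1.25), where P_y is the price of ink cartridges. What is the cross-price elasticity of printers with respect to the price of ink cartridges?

In a log-linear (constant-elasticity) demand function, the coefficient on the exponent of P_y is the cross-price elasticity.
ε = -1.25. Negative, so printers and ink cartridges are complements.

-1.25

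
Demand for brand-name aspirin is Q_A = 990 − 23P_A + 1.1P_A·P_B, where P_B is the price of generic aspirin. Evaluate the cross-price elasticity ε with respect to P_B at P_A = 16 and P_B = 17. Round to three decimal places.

0.325

At P_A = 16 and P_B = 17: Q_A = 921.2.
∂Q_A/∂P_B = 1.1P_A = 1.1(16) = 17.6000.
ε = (∂Q_A/∂P_B)(P_B/Q_A) = 17.6000 × (17/921.2) ≈ 0.325.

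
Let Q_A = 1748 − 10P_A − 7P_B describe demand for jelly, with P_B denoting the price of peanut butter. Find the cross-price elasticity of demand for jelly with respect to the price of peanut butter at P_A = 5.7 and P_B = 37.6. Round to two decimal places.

At P_A = 5.7 and P_B = 37.6: Q_A = 1427.8.
∂Q_A/∂P_B = -7.
ε = (∂Q_A/∂P_B)(P_B/Q_A) = -7 × (37.6/1427.8) ≈ -0.18.
Since ε < 0, jelly and peanut butter are complements.

-0.18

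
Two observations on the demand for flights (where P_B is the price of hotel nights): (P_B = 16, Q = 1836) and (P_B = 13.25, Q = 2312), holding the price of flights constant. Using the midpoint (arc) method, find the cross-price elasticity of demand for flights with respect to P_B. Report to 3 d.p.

ΔQ_A = 2312 − 1836 = 476; ΔP_B = 13.25 − 16 = -2.75.
Midpoints: Q̄_A = 2074.0, P̄_B = 14.62.
ε = (ΔQ_A/Q̄_A)/(ΔP_B/P̄_B) = (476/2074.0)/(-2.75/14.62) ≈ -1.221.

-1.221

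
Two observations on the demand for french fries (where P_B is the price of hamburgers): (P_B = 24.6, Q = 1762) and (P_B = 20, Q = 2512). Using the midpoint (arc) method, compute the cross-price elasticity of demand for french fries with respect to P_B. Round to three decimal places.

-1.701

ΔQ_A = 2512 − 1762 = 750; ΔP_B = 20 − 24.6 = -4.6.
Midpoints: Q̄_A = 2137.0, P̄_B = 22.30.
ε = (ΔQ_A/Q̄_A)/(ΔP_B/P̄_B) = (750/2137.0)/(-4.6/22.30) ≈ -1.701.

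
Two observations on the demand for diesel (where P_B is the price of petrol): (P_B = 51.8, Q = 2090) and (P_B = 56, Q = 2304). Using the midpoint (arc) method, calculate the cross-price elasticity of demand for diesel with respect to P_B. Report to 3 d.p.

ΔQ_A = 2304 − 2090 = 214; ΔP_B = 56 − 51.8 = 4.2.
Midpoints: Q̄_A = 2197.0, P̄_B = 53.90.
ε = (ΔQ_A/Q̄_A)/(ΔP_B/P̄_B) = (214/2197.0)/(4.2/53.90) ≈ 1.250.

1.250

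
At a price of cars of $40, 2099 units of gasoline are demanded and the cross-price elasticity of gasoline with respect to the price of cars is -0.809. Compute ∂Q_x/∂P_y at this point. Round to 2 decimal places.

ε = (∂Q_x/∂P_y)·(P_y/Q_x) ⇒ ∂Q_x/∂P_y = ε·Q_x/P_y = -0.809 × 2099/40 ≈ -42.45.

-42.45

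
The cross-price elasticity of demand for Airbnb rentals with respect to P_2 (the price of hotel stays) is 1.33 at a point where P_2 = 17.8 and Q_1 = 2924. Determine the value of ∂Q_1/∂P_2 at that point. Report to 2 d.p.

ε = (∂Q_1/∂P_2)·(P_2/Q_1) ⇒ ∂Q_1/∂P_2 = ε·Q_1/P_2 = 1.33 × 2924/17.8 ≈ 218.48.

218.48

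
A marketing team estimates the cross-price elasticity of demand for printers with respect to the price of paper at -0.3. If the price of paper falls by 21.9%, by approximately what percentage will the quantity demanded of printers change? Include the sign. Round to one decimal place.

%ΔQ ≈ ε × %ΔP of paper = -0.3 × (-21.9%) = 6.6%.

6.6%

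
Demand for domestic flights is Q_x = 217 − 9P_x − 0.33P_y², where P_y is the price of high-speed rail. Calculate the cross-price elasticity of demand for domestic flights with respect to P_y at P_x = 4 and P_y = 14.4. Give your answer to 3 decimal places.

-1.216

At P_x = 4 and P_y = 14.4: Q_x = 112.571.
∂Q_x/∂P_y = -0.66P_y = -0.66(14.4) = -9.5040.
ε = (∂Q_x/∂P_y)(P_y/Q_x) = -9.5040 × (14.4/112.571) ≈ -1.216.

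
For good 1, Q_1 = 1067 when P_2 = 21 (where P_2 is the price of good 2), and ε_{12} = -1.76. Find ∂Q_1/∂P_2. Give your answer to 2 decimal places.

-89.42

ε = (∂Q_1/∂P_2)·(P_2/Q_1) ⇒ ∂Q_1/∂P_2 = ε·Q_1/P_2 = -1.76 × 1067/21 ≈ -89.42.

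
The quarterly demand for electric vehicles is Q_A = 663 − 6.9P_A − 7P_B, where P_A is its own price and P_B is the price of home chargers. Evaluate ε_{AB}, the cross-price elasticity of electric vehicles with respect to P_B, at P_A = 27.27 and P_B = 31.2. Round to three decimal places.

-0.852

At P_A = 27.27 and P_B = 31.2: Q_A = 256.437.
∂Q_A/∂P_B = -7.
ε = (∂Q_A/∂P_B)(P_B/Q_A) = -7 × (31.2/256.437) ≈ -0.852.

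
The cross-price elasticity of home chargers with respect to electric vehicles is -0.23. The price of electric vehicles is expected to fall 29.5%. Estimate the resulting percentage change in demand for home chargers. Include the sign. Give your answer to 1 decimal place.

%ΔQ ≈ ε × %ΔP of electric vehicles = -0.23 × (-29.5%) = 6.8%.

6.8%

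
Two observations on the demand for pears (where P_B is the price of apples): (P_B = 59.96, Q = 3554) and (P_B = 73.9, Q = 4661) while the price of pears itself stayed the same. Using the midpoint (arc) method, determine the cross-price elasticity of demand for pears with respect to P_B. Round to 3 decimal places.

1.294

ΔQ_A = 4661 − 3554 = 1107; ΔP_B = 73.9 − 59.96 = 13.94.
Midpoints: Q̄_A = 4107.5, P̄_B = 66.93.
ε = (ΔQ_A/Q̄_A)/(ΔP_B/P̄_B) = (1107/4107.5)/(13.94/66.93) ≈ 1.294.
ε > 0: pears and apples are substitutes.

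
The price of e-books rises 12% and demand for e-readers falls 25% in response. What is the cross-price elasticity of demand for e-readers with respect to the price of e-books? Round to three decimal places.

ε = (%ΔQ of e-readers) / (%ΔP of e-books) = (-25%) / (12%) ≈ -2.083.

-2.083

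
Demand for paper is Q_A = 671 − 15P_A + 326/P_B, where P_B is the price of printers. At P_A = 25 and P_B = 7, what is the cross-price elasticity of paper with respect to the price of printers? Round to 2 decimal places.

At P_A = 25 and P_B = 7: Q_A = 342.571.
∂Q_A/∂P_B = −326/P_B² = -6.6531.
ε = (∂Q_A/∂P_B)(P_B/Q_A) = -6.6531 × (7/342.571) ≈ -0.14.
ε < 0: complements.

-0.14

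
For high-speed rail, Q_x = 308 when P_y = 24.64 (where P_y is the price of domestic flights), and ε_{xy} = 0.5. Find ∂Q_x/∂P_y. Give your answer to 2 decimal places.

ε = (∂Q_x/∂P_y)·(P_y/Q_x) ⇒ ∂Q_x/∂P_y = ε·Q_x/P_y = 0.5 × 308/24.64 ≈ 6.25.

6.25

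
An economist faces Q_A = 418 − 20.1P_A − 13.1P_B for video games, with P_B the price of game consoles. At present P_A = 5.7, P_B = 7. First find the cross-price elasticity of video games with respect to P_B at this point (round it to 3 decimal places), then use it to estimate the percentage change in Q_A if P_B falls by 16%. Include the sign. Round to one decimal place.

At P_A = 5.7, P_B = 7: Q_A = 211.73.
∂Q_A/∂P_B = -13.1.
ε = (∂Q_A/∂P_B)(P_B/Q_A) = -13.1000 × 7/211.73 ≈ -0.433.
%ΔQ_A ≈ ε × %ΔP_B = -0.433 × (-16%) = 6.9%.

6.9%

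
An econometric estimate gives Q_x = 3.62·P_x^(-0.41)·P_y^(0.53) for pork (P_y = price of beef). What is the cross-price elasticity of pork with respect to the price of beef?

0.53

In a log-linear (constant-elasticity) demand function, the coefficient on the exponent of P_y is the cross-price elasticity.
ε = 0.53. Positive, so pork and beef are substitutes.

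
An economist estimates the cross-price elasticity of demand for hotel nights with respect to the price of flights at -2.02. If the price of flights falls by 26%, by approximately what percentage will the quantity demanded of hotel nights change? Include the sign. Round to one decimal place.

%ΔQ ≈ ε × %ΔP of flights = -2.02 × (-26%) = 52.5%.
Demand for hotel nights rises by about 52.5%.

52.5%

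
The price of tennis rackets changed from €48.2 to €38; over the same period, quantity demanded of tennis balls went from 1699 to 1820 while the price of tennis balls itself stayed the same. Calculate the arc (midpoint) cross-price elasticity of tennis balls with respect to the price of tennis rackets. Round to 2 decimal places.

-0.29

ΔQ_A = 1820 − 1699 = 121; ΔP_B = 38 − 48.2 = -10.2.
Midpoints: Q̄_A = 1759.5, P̄_B = 43.10.
ε = (ΔQ_A/Q̄_A)/(ΔP_B/P̄_B) = (121/1759.5)/(-10.2/43.10) ≈ -0.29.
ε < 0: tennis balls and tennis rackets are complements.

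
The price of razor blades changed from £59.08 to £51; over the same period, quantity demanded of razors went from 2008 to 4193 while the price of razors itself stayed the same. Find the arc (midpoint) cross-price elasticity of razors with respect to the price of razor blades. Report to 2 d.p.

ΔQ_A = 4193 − 2008 = 2185; ΔP_B = 51 − 59.08 = -8.08.
Midpoints: Q̄_A = 3100.5, P̄_B = 55.04.
ε = (ΔQ_A/Q̄_A)/(ΔP_B/P̄_B) = (2185/3100.5)/(-8.08/55.04) ≈ -4.80.

-4.80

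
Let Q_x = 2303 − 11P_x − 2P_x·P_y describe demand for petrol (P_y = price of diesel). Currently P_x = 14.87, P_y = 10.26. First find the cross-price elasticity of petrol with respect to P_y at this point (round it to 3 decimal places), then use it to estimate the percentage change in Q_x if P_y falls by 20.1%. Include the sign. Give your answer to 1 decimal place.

At P_x = 14.87, P_y = 10.26: Q_x = 1834.298.
∂Q_x/∂P_y = -2P_x = -29.7400.
ε = (∂Q_x/∂P_y)(P_y/Q_x) = -29.7400 × 10.26/1834.298 ≈ -0.166.
%ΔQ_x ≈ ε × %ΔP_y = -0.166 × (-20.1%) = 3.3%.

3.3%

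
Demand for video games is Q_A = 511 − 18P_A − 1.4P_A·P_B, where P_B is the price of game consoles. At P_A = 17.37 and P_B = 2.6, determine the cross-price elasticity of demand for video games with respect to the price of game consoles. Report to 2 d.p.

At P_A = 17.37 and P_B = 2.6: Q_A = 135.113.
∂Q_A/∂P_B = -1.4P_A = -1.4(17.37) = -24.3180.
ε = (∂Q_A/∂P_B)(P_B/Q_A) = -24.3180 × (2.6/135.113) ≈ -0.47.
ε < 0: complements.

-0.47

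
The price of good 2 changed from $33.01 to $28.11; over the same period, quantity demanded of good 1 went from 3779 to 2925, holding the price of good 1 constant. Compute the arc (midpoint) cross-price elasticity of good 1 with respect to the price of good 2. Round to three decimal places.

ΔQ_1 = 2925 − 3779 = -854; ΔP_2 = 28.11 − 33.01 = -4.9.
Midpoints: Q̄_1 = 3352.0, P̄_2 = 30.56.
ε = (ΔQ_1/Q̄_1)/(ΔP_2/P̄_2) = (-854/3352.0)/(-4.9/30.56) ≈ 1.589.

1.589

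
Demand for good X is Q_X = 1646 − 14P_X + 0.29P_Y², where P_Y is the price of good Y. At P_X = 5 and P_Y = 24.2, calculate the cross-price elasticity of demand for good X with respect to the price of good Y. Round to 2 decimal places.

At P_X = 5 and P_Y = 24.2: Q_X = 1745.836.
∂Q_X/∂P_Y = 0.58P_Y = 0.58(24.2) = 14.0360.
ε = (∂Q_X/∂P_Y)(P_Y/Q_X) = 14.0360 × (24.2/1745.836) ≈ 0.19.
ε > 0: substitutes.

0.19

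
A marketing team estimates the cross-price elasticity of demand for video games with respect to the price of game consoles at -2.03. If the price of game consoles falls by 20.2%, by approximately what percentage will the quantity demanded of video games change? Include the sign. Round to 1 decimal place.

41.0%

%ΔQ ≈ ε × %ΔP of game consoles = -2.03 × (-20.2%) = 41.0%.
Demand for video games rises by about 41.0%.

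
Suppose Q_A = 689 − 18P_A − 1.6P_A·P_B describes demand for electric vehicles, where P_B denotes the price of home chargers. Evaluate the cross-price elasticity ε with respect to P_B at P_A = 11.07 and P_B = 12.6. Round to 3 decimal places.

At P_A = 11.07 and P_B = 12.6: Q_A = 266.569.
∂Q_A/∂P_B = -1.6P_A = -1.6(11.07) = -17.7120.
ε = (∂Q_A/∂P_B)(P_B/Q_A) = -17.7120 × (12.6/266.569) ≈ -0.837.

-0.837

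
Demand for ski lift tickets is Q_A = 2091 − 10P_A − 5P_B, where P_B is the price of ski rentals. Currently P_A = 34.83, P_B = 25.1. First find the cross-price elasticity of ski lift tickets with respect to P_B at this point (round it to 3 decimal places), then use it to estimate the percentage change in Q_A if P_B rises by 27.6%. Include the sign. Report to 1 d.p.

At P_A = 34.83, P_B = 25.1: Q_A = 1617.2.
∂Q_A/∂P_B = -5.
ε = (∂Q_A/∂P_B)(P_B/Q_A) = -5.0000 × 25.1/1617.2 ≈ -0.078.
%ΔQ_A ≈ ε × %ΔP_B = -0.078 × (27.6%) = -2.2%.

-2.2%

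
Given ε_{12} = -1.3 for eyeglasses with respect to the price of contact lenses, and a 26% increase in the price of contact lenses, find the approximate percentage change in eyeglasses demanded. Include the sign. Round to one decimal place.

-33.8%

%ΔQ ≈ ε × %ΔP of contact lenses = -1.3 × (26%) = -33.8%.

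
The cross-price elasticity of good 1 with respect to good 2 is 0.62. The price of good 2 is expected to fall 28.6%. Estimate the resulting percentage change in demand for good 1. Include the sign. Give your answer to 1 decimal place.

-17.7%

%ΔQ ≈ ε × %ΔP of good 2 = 0.62 × (-28.6%) = -17.7%.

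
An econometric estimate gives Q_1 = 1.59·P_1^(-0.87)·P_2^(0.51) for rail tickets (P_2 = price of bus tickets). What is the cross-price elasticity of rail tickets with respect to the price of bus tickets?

0.51

In a log-linear (constant-elasticity) demand function, the coefficient on the exponent of P_2 is the cross-price elasticity.
ε = 0.51. Positive, so rail tickets and bus tickets are substitutes.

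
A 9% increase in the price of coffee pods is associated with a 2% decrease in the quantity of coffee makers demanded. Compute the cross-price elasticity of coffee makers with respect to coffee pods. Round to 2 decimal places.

-0.22

ε = (%ΔQ of coffee makers) / (%ΔP of coffee pods) = (-2%) / (9%) ≈ -0.22.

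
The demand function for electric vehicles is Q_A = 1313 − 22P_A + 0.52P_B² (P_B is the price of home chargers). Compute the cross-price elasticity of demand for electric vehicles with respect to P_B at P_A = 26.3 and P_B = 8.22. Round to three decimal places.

0.091

At P_A = 26.3 and P_B = 8.22: Q_A = 769.536.
∂Q_A/∂P_B = 1.04P_B = 1.04(8.22) = 8.5488.
ε = (∂Q_A/∂P_B)(P_B/Q_A) = 8.5488 × (8.22/769.536) ≈ 0.091.
ε > 0: substitutes.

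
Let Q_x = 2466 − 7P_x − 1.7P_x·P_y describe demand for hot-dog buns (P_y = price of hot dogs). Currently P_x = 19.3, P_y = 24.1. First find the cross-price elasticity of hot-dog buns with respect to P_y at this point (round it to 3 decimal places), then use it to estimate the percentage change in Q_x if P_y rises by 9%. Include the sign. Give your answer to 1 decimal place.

-4.6%

At P_x = 19.3, P_y = 24.1: Q_x = 1540.179.
∂Q_x/∂P_y = -1.7P_x = -32.8100.
ε = (∂Q_x/∂P_y)(P_y/Q_x) = -32.8100 × 24.1/1540.179 ≈ -0.513.
%ΔQ_x ≈ ε × %ΔP_y = -0.513 × (9%) = -4.6%.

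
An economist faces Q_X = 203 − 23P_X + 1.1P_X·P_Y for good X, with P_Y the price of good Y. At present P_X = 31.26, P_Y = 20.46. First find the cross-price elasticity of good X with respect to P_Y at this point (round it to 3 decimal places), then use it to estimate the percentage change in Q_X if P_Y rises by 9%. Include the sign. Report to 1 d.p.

At P_X = 31.26, P_Y = 20.46: Q_X = 187.558.
∂Q_X/∂P_Y = 1.1P_X = 34.3860.
ε = (∂Q_X/∂P_Y)(P_Y/Q_X) = 34.3860 × 20.46/187.558 ≈ 3.751.
%ΔQ_X ≈ ε × %ΔP_Y = 3.751 × (9%) = 33.8%.

33.8%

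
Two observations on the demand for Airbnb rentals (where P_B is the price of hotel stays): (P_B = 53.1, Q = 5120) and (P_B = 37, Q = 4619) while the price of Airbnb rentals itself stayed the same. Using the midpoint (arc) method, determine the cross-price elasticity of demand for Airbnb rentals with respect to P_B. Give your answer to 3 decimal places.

ΔQ_A = 4619 − 5120 = -501; ΔP_B = 37 − 53.1 = -16.1.
Midpoints: Q̄_A = 4869.5, P̄_B = 45.05.
ε = (ΔQ_A/Q̄_A)/(ΔP_B/P̄_B) = (-501/4869.5)/(-16.1/45.05) ≈ 0.288.
ε > 0: Airbnb rentals and hotel stays are substitutes.

0.288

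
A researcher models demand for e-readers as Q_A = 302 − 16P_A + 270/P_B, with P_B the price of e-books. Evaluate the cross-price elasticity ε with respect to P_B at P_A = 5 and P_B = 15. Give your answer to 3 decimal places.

-0.075

At P_A = 5 and P_B = 15: Q_A = 240.
∂Q_A/∂P_B = −270/P_B² = -1.2000.
ε = (∂Q_A/∂P_B)(P_B/Q_A) = -1.2000 × (15/240) ≈ -0.075.
ε < 0: complements.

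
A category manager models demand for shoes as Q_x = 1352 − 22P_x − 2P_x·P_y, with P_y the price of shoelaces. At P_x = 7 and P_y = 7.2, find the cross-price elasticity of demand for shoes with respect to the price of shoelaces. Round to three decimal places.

At P_x = 7 and P_y = 7.2: Q_x = 1097.2.
∂Q_x/∂P_y = -2P_x = -2(7) = -14.0000.
ε = (∂Q_x/∂P_y)(P_y/Q_x) = -14.0000 × (7.2/1097.2) ≈ -0.092.

-0.092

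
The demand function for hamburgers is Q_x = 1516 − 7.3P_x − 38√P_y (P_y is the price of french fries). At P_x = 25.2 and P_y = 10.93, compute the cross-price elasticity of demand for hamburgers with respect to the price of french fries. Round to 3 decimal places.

At P_x = 25.2 and P_y = 10.93: Q_x = 1206.410.
∂Q_x/∂P_y = -38/(2√P_y) = -38/(2√10.93) = -5.7470.
ε = (∂Q_x/∂P_y)(P_y/Q_x) = -5.7470 × (10.93/1206.410) ≈ -0.052.

-0.052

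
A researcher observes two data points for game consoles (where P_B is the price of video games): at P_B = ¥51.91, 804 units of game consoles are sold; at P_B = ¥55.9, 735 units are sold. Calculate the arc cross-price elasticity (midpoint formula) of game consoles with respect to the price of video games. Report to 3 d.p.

ΔQ_A = 735 − 804 = -69; ΔP_B = 55.9 − 51.91 = 3.99.
Midpoints: Q̄_A = 769.5, P̄_B = 53.91.
ε = (ΔQ_A/Q̄_A)/(ΔP_B/P̄_B) = (-69/769.5)/(3.99/53.91) ≈ -1.211.

-1.211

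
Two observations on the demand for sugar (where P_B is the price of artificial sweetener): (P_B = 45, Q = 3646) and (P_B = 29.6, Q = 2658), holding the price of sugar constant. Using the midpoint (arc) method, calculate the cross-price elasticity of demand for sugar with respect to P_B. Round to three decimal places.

ΔQ_A = 2658 − 3646 = -988; ΔP_B = 29.6 − 45 = -15.4.
Midpoints: Q̄_A = 3152.0, P̄_B = 37.30.
ε = (ΔQ_A/Q̄_A)/(ΔP_B/P̄_B) = (-988/3152.0)/(-15.4/37.30) ≈ 0.759.
ε > 0: sugar and artificial sweetener are substitutes.

0.759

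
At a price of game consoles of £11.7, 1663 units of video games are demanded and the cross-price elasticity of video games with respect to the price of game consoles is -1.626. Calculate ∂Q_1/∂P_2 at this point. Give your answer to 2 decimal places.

ε = (∂Q_1/∂P_2)·(P_2/Q_1) ⇒ ∂Q_1/∂P_2 = ε·Q_1/P_2 = -1.626 × 1663/11.7 ≈ -231.11.

-231.11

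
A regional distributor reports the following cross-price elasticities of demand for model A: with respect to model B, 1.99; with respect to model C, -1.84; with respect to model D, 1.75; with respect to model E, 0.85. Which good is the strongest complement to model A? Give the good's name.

model C

Complements have ε < 0. The most negative value is -1.84 (model C).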